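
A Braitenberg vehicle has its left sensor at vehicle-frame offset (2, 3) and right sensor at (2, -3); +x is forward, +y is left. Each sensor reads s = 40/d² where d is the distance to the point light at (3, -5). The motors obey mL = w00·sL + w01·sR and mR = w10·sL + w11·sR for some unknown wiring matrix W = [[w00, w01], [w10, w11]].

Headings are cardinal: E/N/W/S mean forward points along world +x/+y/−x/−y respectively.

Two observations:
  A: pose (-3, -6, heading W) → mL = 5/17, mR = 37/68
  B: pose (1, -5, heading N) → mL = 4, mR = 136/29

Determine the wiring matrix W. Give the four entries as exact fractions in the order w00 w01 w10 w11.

obs A: pose=(-3,-6,W) → sL=1/2, sR=10/17, mL=5/17, mR=37/68
obs B: pose=(1,-5,N) → sL=40/29, sR=8, mL=4, mR=136/29
sensor matrix S = [[1/2, 10/17], [40/29, 8]]; det S = 1572/493
solve [mL_A; mL_B] = S·[w00; w01] and [mR_A; mR_B] = S·[w10; w11]:
  w00 = 0, w01 = 1/2, w10 = 1/2, w11 = 1/2

0 1/2 1/2 1/2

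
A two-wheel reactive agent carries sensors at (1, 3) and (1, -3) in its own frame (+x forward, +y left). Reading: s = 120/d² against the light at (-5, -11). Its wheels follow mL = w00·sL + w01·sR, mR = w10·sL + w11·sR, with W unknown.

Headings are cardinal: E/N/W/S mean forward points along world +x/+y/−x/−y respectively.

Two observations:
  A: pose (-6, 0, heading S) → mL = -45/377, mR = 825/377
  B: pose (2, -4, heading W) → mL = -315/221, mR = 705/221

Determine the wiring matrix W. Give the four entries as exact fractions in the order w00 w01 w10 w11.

obs A: pose=(-6,0,S) → sL=15/13, sR=30/29, mL=-45/377, mR=825/377
obs B: pose=(2,-4,W) → sL=30/13, sR=15/17, mL=-315/221, mR=705/221
sensor matrix S = [[15/13, 30/29], [30/13, 15/17]]; det S = -675/493
solve [mL_A; mL_B] = S·[w00; w01] and [mR_A; mR_B] = S·[w10; w11]:
  w00 = -1, w01 = 1, w10 = 1, w11 = 1

-1 1 1 1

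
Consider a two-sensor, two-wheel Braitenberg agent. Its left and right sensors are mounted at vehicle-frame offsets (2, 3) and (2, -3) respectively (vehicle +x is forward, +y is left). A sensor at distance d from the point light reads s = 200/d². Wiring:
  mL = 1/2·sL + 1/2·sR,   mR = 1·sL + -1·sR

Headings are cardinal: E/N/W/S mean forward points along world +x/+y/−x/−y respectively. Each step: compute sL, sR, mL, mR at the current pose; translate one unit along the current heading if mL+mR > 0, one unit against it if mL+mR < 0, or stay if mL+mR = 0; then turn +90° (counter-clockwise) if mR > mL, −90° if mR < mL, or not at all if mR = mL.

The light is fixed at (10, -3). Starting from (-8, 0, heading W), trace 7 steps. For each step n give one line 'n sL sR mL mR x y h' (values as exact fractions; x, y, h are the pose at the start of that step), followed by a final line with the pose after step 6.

0 1/2 50/109 209/436 9/218 -8 0 W
1 200/509 200/281 79000/143029 -45600/143029 -9 0 N
2 100/169 20/29 3140/4901 -480/4901 -9 1 E
3 200/229 40/89 13480/20381 8640/20381 -8 1 S
4 1/2 50/109 209/436 9/218 -8 0 W
5 200/509 200/281 79000/143029 -45600/143029 -9 0 N
6 100/169 20/29 3140/4901 -480/4901 -9 1 E
final -8 1 S

n=0: pose=(-8,0,W); sL=1/2, sR=50/109; mL=209/436, mR=9/218; mL+mR=227/436 → advance +1; mR−mL=-191/436 → turn -1·90°
n=1: pose=(-9,0,N); sL=200/509, sR=200/281; mL=79000/143029, mR=-45600/143029; mL+mR=33400/143029 → advance +1; mR−mL=-124600/143029 → turn -1·90°
n=2: pose=(-9,1,E); sL=100/169, sR=20/29; mL=3140/4901, mR=-480/4901; mL+mR=2660/4901 → advance +1; mR−mL=-3620/4901 → turn -1·90°
n=3: pose=(-8,1,S); sL=200/229, sR=40/89; mL=13480/20381, mR=8640/20381; mL+mR=22120/20381 → advance +1; mR−mL=-4840/20381 → turn -1·90°
n=4: pose=(-8,0,W); sL=1/2, sR=50/109; mL=209/436, mR=9/218; mL+mR=227/436 → advance +1; mR−mL=-191/436 → turn -1·90°
n=5: pose=(-9,0,N); sL=200/509, sR=200/281; mL=79000/143029, mR=-45600/143029; mL+mR=33400/143029 → advance +1; mR−mL=-124600/143029 → turn -1·90°
n=6: pose=(-9,1,E); sL=100/169, sR=20/29; mL=3140/4901, mR=-480/4901; mL+mR=2660/4901 → advance +1; mR−mL=-3620/4901 → turn -1·90°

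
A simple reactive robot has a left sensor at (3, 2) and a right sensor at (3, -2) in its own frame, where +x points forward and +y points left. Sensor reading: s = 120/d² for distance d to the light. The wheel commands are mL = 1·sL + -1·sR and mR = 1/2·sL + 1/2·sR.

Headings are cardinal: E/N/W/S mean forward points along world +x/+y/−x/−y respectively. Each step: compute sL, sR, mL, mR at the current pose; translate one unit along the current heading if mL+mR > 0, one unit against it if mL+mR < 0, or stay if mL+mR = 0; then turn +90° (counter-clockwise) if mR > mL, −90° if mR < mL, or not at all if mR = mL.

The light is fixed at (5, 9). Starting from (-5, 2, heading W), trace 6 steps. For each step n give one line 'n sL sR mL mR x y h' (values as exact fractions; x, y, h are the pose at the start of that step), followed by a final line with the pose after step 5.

0 12/25 60/97 -336/2425 1332/2425 -5 2 W
1 120/181 120/269 10560/48689 27000/48689 -6 2 S
2 6/5 30/41 96/205 198/205 -6 1 E
3 120/169 120/89 -9600/15041 15480/15041 -5 1 N
4 12/25 60/97 -336/2425 1332/2425 -5 2 W
5 120/181 120/269 10560/48689 27000/48689 -6 2 S
final -6 1 E

n=0: pose=(-5,2,W); sL=12/25, sR=60/97; mL=-336/2425, mR=1332/2425; mL+mR=996/2425 → advance +1; mR−mL=1668/2425 → turn +1·90°
n=1: pose=(-6,2,S); sL=120/181, sR=120/269; mL=10560/48689, mR=27000/48689; mL+mR=37560/48689 → advance +1; mR−mL=16440/48689 → turn +1·90°
n=2: pose=(-6,1,E); sL=6/5, sR=30/41; mL=96/205, mR=198/205; mL+mR=294/205 → advance +1; mR−mL=102/205 → turn +1·90°
n=3: pose=(-5,1,N); sL=120/169, sR=120/89; mL=-9600/15041, mR=15480/15041; mL+mR=5880/15041 → advance +1; mR−mL=25080/15041 → turn +1·90°
n=4: pose=(-5,2,W); sL=12/25, sR=60/97; mL=-336/2425, mR=1332/2425; mL+mR=996/2425 → advance +1; mR−mL=1668/2425 → turn +1·90°
n=5: pose=(-6,2,S); sL=120/181, sR=120/269; mL=10560/48689, mR=27000/48689; mL+mR=37560/48689 → advance +1; mR−mL=16440/48689 → turn +1·90°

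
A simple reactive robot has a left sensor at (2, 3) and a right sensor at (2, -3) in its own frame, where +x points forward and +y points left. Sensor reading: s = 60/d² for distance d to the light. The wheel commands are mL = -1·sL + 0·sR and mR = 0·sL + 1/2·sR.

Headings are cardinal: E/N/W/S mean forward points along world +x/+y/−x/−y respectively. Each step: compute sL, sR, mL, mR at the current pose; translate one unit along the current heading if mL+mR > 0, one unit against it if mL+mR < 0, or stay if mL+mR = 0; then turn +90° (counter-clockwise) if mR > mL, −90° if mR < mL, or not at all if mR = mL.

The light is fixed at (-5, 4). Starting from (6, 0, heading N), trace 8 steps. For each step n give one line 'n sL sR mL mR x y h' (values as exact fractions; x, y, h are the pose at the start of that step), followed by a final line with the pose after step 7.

n=0: pose=(6,0,N); sL=15/17, sR=3/10; mL=-15/17, mR=3/20; mL+mR=-249/340 → advance -1; mR−mL=351/340 → turn +1·90°
n=1: pose=(6,-1,W); sL=12/29, sR=12/17; mL=-12/29, mR=6/17; mL+mR=-30/493 → advance -1; mR−mL=378/493 → turn +1·90°
n=2: pose=(7,-1,S); sL=30/137, sR=6/13; mL=-30/137, mR=3/13; mL+mR=21/1781 → advance +1; mR−mL=801/1781 → turn +1·90°
n=3: pose=(7,-2,E); sL=12/41, sR=60/277; mL=-12/41, mR=30/277; mL+mR=-2094/11357 → advance -1; mR−mL=4554/11357 → turn +1·90°
n=4: pose=(6,-2,N); sL=3/4, sR=15/53; mL=-3/4, mR=15/106; mL+mR=-129/212 → advance -1; mR−mL=189/212 → turn +1·90°
n=5: pose=(6,-3,W); sL=60/181, sR=60/97; mL=-60/181, mR=30/97; mL+mR=-390/17557 → advance -1; mR−mL=11250/17557 → turn +1·90°
n=6: pose=(7,-3,S); sL=10/51, sR=10/27; mL=-10/51, mR=5/27; mL+mR=-5/459 → advance -1; mR−mL=175/459 → turn +1·90°
n=7: pose=(7,-2,E); sL=12/41, sR=60/277; mL=-12/41, mR=30/277; mL+mR=-2094/11357 → advance -1; mR−mL=4554/11357 → turn +1·90°

0 15/17 3/10 -15/17 3/20 6 0 N
1 12/29 12/17 -12/29 6/17 6 -1 W
2 30/137 6/13 -30/137 3/13 7 -1 S
3 12/41 60/277 -12/41 30/277 7 -2 E
4 3/4 15/53 -3/4 15/106 6 -2 N
5 60/181 60/97 -60/181 30/97 6 -3 W
6 10/51 10/27 -10/51 5/27 7 -3 S
7 12/41 60/277 -12/41 30/277 7 -2 E
final 6 -2 N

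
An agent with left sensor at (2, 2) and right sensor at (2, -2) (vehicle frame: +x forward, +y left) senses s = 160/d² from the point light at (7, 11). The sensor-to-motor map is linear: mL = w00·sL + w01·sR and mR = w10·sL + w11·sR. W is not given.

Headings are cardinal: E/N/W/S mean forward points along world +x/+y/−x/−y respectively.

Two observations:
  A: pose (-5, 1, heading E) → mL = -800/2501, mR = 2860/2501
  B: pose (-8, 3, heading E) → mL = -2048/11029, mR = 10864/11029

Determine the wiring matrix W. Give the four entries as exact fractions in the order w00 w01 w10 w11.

-1 1 1/2 1

obs A: pose=(-5,1,E) → sL=40/41, sR=40/61, mL=-800/2501, mR=2860/2501
obs B: pose=(-8,3,E) → sL=32/41, sR=160/269, mL=-2048/11029, mR=10864/11029
sensor matrix S = [[40/41, 40/61], [32/41, 160/269]]; det S = 46080/672769
solve [mL_A; mL_B] = S·[w00; w01] and [mR_A; mR_B] = S·[w10; w11]:
  w00 = -1, w01 = 1, w10 = 1/2, w11 = 1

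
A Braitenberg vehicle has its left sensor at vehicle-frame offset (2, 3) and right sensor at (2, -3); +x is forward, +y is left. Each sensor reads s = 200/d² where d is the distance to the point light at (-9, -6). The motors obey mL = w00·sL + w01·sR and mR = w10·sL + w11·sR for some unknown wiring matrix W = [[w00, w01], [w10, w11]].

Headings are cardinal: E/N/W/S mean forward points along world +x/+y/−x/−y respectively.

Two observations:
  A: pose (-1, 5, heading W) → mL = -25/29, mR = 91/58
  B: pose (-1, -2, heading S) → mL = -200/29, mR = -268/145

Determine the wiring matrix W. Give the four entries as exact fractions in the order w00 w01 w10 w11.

0 -1 1 -1/2

obs A: pose=(-1,5,W) → sL=2, sR=25/29, mL=-25/29, mR=91/58
obs B: pose=(-1,-2,S) → sL=8/5, sR=200/29, mL=-200/29, mR=-268/145
sensor matrix S = [[2, 25/29], [8/5, 200/29]]; det S = 360/29
solve [mL_A; mL_B] = S·[w00; w01] and [mR_A; mR_B] = S·[w10; w11]:
  w00 = 0, w01 = -1, w10 = 1, w11 = -1/2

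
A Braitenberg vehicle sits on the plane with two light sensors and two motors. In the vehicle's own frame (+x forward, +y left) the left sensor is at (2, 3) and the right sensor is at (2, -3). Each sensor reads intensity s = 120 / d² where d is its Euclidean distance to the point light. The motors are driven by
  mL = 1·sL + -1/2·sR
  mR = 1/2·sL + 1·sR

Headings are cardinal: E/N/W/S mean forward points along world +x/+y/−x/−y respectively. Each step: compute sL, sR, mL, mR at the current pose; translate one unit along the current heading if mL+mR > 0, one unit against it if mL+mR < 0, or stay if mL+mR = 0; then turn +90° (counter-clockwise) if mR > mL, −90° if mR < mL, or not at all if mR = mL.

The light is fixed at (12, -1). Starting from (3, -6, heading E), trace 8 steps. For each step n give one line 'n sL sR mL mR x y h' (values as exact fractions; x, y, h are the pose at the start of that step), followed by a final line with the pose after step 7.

n=0: pose=(3,-6,E); sL=120/53, sR=120/113; mL=10380/5989, mR=13140/5989; mL+mR=23520/5989 → advance +1; mR−mL=2760/5989 → turn +1·90°
n=1: pose=(4,-6,N); sL=12/13, sR=60/17; mL=-186/221, mR=882/221; mL+mR=696/221 → advance +1; mR−mL=1068/221 → turn +1·90°
n=2: pose=(4,-5,W); sL=120/149, sR=120/101; mL=3180/15049, mR=23940/15049; mL+mR=27120/15049 → advance +1; mR−mL=20760/15049 → turn +1·90°
n=3: pose=(3,-5,S); sL=5/3, sR=2/3; mL=4/3, mR=3/2; mL+mR=17/6 → advance +1; mR−mL=1/6 → turn +1·90°
n=4: pose=(3,-6,E); sL=120/53, sR=120/113; mL=10380/5989, mR=13140/5989; mL+mR=23520/5989 → advance +1; mR−mL=2760/5989 → turn +1·90°
n=5: pose=(4,-6,N); sL=12/13, sR=60/17; mL=-186/221, mR=882/221; mL+mR=696/221 → advance +1; mR−mL=1068/221 → turn +1·90°
n=6: pose=(4,-5,W); sL=120/149, sR=120/101; mL=3180/15049, mR=23940/15049; mL+mR=27120/15049 → advance +1; mR−mL=20760/15049 → turn +1·90°
n=7: pose=(3,-5,S); sL=5/3, sR=2/3; mL=4/3, mR=3/2; mL+mR=17/6 → advance +1; mR−mL=1/6 → turn +1·90°

0 120/53 120/113 10380/5989 13140/5989 3 -6 E
1 12/13 60/17 -186/221 882/221 4 -6 N
2 120/149 120/101 3180/15049 23940/15049 4 -5 W
3 5/3 2/3 4/3 3/2 3 -5 S
4 120/53 120/113 10380/5989 13140/5989 3 -6 E
5 12/13 60/17 -186/221 882/221 4 -6 N
6 120/149 120/101 3180/15049 23940/15049 4 -5 W
7 5/3 2/3 4/3 3/2 3 -5 S
final 3 -6 E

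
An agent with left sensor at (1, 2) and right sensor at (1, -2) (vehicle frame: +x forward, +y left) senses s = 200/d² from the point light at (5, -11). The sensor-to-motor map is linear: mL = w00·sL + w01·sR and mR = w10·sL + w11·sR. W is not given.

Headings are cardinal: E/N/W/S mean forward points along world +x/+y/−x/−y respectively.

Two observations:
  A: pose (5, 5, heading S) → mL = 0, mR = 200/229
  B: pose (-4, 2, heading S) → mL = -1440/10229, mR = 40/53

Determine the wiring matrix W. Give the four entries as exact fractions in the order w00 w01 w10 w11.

-1/2 1/2 0 1

obs A: pose=(5,5,S) → sL=200/229, sR=200/229, mL=0, mR=200/229
obs B: pose=(-4,2,S) → sL=200/193, sR=40/53, mL=-1440/10229, mR=40/53
sensor matrix S = [[200/229, 200/229], [200/193, 40/53]]; det S = -576000/2342441
solve [mL_A; mL_B] = S·[w00; w01] and [mR_A; mR_B] = S·[w10; w11]:
  w00 = -1/2, w01 = 1/2, w10 = 0, w11 = 1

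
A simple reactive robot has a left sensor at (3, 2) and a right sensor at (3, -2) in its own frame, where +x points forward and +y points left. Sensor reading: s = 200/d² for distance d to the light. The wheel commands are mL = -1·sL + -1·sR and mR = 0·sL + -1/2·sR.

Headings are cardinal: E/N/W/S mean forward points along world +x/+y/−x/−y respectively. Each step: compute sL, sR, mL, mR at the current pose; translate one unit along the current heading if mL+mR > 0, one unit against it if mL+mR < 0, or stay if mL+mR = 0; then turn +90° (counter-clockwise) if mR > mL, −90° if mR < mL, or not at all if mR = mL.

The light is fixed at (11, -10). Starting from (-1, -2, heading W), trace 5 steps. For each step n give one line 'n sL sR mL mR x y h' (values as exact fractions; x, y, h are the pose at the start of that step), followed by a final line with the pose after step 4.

n=0: pose=(-1,-2,W); sL=200/261, sR=8/13; mL=-4688/3393, mR=-4/13; mL+mR=-5732/3393 → advance -1; mR−mL=3644/3393 → turn +1·90°
n=1: pose=(0,-2,S); sL=100/53, sR=100/97; mL=-15000/5141, mR=-50/97; mL+mR=-17650/5141 → advance -1; mR−mL=12350/5141 → turn +1·90°
n=2: pose=(0,-1,E); sL=40/37, sR=200/113; mL=-11920/4181, mR=-100/113; mL+mR=-15620/4181 → advance -1; mR−mL=8220/4181 → turn +1·90°
n=3: pose=(-1,-1,N); sL=10/17, sR=50/61; mL=-1460/1037, mR=-25/61; mL+mR=-1885/1037 → advance -1; mR−mL=1035/1037 → turn +1·90°
n=4: pose=(-1,-2,W); sL=200/261, sR=8/13; mL=-4688/3393, mR=-4/13; mL+mR=-5732/3393 → advance -1; mR−mL=3644/3393 → turn +1·90°

0 200/261 8/13 -4688/3393 -4/13 -1 -2 W
1 100/53 100/97 -15000/5141 -50/97 0 -2 S
2 40/37 200/113 -11920/4181 -100/113 0 -1 E
3 10/17 50/61 -1460/1037 -25/61 -1 -1 N
4 200/261 8/13 -4688/3393 -4/13 -1 -2 W
final 0 -2 S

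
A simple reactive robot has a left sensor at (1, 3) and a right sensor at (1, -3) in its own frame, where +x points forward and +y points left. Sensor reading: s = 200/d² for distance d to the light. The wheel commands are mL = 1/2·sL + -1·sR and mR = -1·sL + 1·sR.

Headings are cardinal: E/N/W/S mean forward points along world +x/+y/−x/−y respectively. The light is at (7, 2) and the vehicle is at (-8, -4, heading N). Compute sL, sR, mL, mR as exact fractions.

left sensor world pos  = (-11, -3); dL² = 349
right sensor world pos = (-5, -3); dR² = 169
sL = 200/349 = 200/349
sR = 200/169 = 200/169
mL = 1/2·sL + -1·sR = -52900/58981
mR = -1·sL + 1·sR = 36000/58981

200/349 200/169 -52900/58981 36000/58981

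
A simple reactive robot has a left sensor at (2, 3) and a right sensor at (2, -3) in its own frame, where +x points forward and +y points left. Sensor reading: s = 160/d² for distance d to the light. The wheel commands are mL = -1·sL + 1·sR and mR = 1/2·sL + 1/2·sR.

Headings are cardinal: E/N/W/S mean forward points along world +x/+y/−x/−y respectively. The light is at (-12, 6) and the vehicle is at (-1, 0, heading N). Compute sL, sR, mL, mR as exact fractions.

2 40/53 -66/53 73/53

left sensor world pos  = (-4, 2); dL² = 80
right sensor world pos = (2, 2); dR² = 212
sL = 160/80 = 2
sR = 160/212 = 40/53
mL = -1·sL + 1·sR = -66/53
mR = 1/2·sL + 1/2·sR = 73/53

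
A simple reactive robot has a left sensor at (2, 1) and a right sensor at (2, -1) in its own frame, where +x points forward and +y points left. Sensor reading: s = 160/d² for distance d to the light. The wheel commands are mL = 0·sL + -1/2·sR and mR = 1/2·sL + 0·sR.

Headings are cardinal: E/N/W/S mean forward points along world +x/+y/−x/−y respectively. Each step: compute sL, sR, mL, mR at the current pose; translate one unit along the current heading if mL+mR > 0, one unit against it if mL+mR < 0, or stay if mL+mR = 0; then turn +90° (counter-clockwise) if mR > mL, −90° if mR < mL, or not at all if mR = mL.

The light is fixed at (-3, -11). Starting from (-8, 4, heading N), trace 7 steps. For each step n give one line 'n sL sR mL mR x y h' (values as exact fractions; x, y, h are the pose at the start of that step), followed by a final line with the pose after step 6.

n=0: pose=(-8,4,N); sL=32/65, sR=32/61; mL=-16/61, mR=16/65; mL+mR=-64/3965 → advance -1; mR−mL=2016/3965 → turn +1·90°
n=1: pose=(-8,3,W); sL=80/109, sR=80/137; mL=-40/137, mR=40/109; mL+mR=1120/14933 → advance +1; mR−mL=9840/14933 → turn +1·90°
n=2: pose=(-9,3,S); sL=160/169, sR=160/193; mL=-80/193, mR=80/169; mL+mR=1920/32617 → advance +1; mR−mL=28960/32617 → turn +1·90°
n=3: pose=(-9,2,E); sL=40/53, sR=1; mL=-1/2, mR=20/53; mL+mR=-13/106 → advance -1; mR−mL=93/106 → turn +1·90°
n=4: pose=(-10,2,N); sL=160/289, sR=160/261; mL=-80/261, mR=80/289; mL+mR=-2240/75429 → advance -1; mR−mL=44000/75429 → turn +1·90°
n=5: pose=(-10,1,W); sL=80/101, sR=16/25; mL=-8/25, mR=40/101; mL+mR=192/2525 → advance +1; mR−mL=1808/2525 → turn +1·90°
n=6: pose=(-11,1,S); sL=160/149, sR=160/181; mL=-80/181, mR=80/149; mL+mR=2560/26969 → advance +1; mR−mL=26400/26969 → turn +1·90°

0 32/65 32/61 -16/61 16/65 -8 4 N
1 80/109 80/137 -40/137 40/109 -8 3 W
2 160/169 160/193 -80/193 80/169 -9 3 S
3 40/53 1 -1/2 20/53 -9 2 E
4 160/289 160/261 -80/261 80/289 -10 2 N
5 80/101 16/25 -8/25 40/101 -10 1 W
6 160/149 160/181 -80/181 80/149 -11 1 S
final -11 0 E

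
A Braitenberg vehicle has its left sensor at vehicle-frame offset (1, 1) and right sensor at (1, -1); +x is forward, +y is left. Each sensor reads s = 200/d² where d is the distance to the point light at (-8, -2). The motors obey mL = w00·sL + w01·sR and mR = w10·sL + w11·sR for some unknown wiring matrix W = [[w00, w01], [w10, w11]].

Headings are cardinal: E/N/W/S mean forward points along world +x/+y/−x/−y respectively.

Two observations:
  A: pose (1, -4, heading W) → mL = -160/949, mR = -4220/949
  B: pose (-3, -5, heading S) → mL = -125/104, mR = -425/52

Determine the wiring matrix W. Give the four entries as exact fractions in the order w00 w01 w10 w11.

obs A: pose=(1,-4,W) → sL=200/73, sR=40/13, mL=-160/949, mR=-4220/949
obs B: pose=(-3,-5,S) → sL=50/13, sR=25/4, mL=-125/104, mR=-425/52
sensor matrix S = [[200/73, 40/13], [50/13, 25/4]]; det S = 65250/12337
solve [mL_A; mL_B] = S·[w00; w01] and [mR_A; mR_B] = S·[w10; w11]:
  w00 = 1/2, w01 = -1/2, w10 = -1/2, w11 = -1

1/2 -1/2 -1/2 -1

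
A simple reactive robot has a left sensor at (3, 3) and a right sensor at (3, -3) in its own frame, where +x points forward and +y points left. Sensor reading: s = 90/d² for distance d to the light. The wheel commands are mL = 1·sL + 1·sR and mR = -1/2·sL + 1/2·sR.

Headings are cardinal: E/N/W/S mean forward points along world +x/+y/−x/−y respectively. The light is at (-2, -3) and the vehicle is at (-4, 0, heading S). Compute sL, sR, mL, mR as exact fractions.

left sensor world pos  = (-1, -3); dL² = 1
right sensor world pos = (-7, -3); dR² = 25
sL = 90/1 = 90
sR = 90/25 = 18/5
mL = 1·sL + 1·sR = 468/5
mR = -1/2·sL + 1/2·sR = -216/5

90 18/5 468/5 -216/5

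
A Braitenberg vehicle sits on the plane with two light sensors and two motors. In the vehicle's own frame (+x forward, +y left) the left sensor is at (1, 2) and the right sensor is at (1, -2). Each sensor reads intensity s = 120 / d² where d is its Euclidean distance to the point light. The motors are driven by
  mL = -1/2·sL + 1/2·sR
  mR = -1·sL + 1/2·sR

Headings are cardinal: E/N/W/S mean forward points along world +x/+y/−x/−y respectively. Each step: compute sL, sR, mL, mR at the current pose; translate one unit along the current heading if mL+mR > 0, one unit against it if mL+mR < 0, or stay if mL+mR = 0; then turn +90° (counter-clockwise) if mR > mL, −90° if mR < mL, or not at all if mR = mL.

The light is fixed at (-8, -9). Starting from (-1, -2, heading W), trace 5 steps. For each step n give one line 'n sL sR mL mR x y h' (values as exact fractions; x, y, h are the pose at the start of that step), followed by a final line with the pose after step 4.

n=0: pose=(-1,-2,W); sL=120/61, sR=40/39; mL=-1120/2379, mR=-3460/2379; mL+mR=-4580/2379 → advance -1; mR−mL=-60/61 → turn -1·90°
n=1: pose=(0,-2,N); sL=6/5, sR=30/41; mL=-48/205, mR=-171/205; mL+mR=-219/205 → advance -1; mR−mL=-3/5 → turn -1·90°
n=2: pose=(0,-3,E); sL=24/29, sR=120/97; mL=576/2813, mR=-588/2813; mL+mR=-12/2813 → advance -1; mR−mL=-12/29 → turn -1·90°
n=3: pose=(-1,-3,S); sL=60/53, sR=12/5; mL=168/265, mR=18/265; mL+mR=186/265 → advance +1; mR−mL=-30/53 → turn -1·90°
n=4: pose=(-1,-4,W); sL=8/3, sR=24/17; mL=-32/51, mR=-100/51; mL+mR=-44/17 → advance -1; mR−mL=-4/3 → turn -1·90°

0 120/61 40/39 -1120/2379 -3460/2379 -1 -2 W
1 6/5 30/41 -48/205 -171/205 0 -2 N
2 24/29 120/97 576/2813 -588/2813 0 -3 E
3 60/53 12/5 168/265 18/265 -1 -3 S
4 8/3 24/17 -32/51 -100/51 -1 -4 W
final 0 -4 N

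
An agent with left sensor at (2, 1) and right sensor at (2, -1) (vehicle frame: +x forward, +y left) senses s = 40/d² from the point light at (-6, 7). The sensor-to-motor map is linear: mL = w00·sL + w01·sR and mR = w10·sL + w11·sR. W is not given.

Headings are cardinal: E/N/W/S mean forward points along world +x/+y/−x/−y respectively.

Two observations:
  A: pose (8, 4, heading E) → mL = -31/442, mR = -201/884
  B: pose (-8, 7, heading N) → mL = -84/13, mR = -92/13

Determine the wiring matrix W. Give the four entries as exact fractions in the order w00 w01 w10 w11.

1/2 -1 -1 -1/2

obs A: pose=(8,4,E) → sL=2/13, sR=5/34, mL=-31/442, mR=-201/884
obs B: pose=(-8,7,N) → sL=40/13, sR=8, mL=-84/13, mR=-92/13
sensor matrix S = [[2/13, 5/34], [40/13, 8]]; det S = 172/221
solve [mL_A; mL_B] = S·[w00; w01] and [mR_A; mR_B] = S·[w10; w11]:
  w00 = 1/2, w01 = -1, w10 = -1, w11 = -1/2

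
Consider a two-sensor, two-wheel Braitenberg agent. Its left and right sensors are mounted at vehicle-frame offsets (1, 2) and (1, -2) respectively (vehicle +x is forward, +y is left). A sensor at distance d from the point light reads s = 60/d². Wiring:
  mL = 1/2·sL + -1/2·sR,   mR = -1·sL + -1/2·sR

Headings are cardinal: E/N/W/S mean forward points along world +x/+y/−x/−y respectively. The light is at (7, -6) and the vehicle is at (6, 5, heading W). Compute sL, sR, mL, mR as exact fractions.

12/17 60/173 528/2941 -2586/2941

left sensor world pos  = (5, 3); dL² = 85
right sensor world pos = (5, 7); dR² = 173
sL = 60/85 = 12/17
sR = 60/173 = 60/173
mL = 1/2·sL + -1/2·sR = 528/2941
mR = -1·sL + -1/2·sR = -2586/2941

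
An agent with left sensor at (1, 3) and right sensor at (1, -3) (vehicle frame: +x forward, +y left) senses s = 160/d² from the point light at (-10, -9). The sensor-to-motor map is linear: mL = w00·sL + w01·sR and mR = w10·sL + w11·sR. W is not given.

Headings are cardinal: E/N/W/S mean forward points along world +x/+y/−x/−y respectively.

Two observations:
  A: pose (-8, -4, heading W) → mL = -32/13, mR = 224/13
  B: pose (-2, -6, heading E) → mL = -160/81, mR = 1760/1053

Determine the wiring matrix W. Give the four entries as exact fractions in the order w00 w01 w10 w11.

obs A: pose=(-8,-4,W) → sL=32, sR=32/13, mL=-32/13, mR=224/13
obs B: pose=(-2,-6,E) → sL=160/117, sR=160/81, mL=-160/81, mR=1760/1053
sensor matrix S = [[32, 32/13], [160/117, 160/81]]; det S = 819200/13689
solve [mL_A; mL_B] = S·[w00; w01] and [mR_A; mR_B] = S·[w10; w11]:
  w00 = 0, w01 = -1, w10 = 1/2, w11 = 1/2

0 -1 1/2 1/2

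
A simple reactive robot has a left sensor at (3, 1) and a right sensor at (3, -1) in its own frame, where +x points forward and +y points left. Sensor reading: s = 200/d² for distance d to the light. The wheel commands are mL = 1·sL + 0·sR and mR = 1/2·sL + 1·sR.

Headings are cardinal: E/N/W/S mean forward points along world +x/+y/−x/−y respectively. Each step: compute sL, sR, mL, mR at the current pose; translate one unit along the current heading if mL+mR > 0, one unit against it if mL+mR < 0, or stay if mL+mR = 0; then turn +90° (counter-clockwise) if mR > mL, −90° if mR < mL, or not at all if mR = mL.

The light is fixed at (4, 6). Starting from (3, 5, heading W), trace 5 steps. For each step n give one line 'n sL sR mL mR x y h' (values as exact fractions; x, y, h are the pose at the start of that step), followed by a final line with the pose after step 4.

n=0: pose=(3,5,W); sL=10, sR=25/2; mL=10, mR=35/2; mL+mR=55/2 → advance +1; mR−mL=15/2 → turn +1·90°
n=1: pose=(2,5,S); sL=200/17, sR=8; mL=200/17, mR=236/17; mL+mR=436/17 → advance +1; mR−mL=36/17 → turn +1·90°
n=2: pose=(2,4,E); sL=100, sR=20; mL=100, mR=70; mL+mR=170 → advance +1; mR−mL=-30 → turn -1·90°
n=3: pose=(3,4,S); sL=8, sR=200/29; mL=8, mR=316/29; mL+mR=548/29 → advance +1; mR−mL=84/29 → turn +1·90°
n=4: pose=(3,3,E); sL=25, sR=10; mL=25, mR=45/2; mL+mR=95/2 → advance +1; mR−mL=-5/2 → turn -1·90°

0 10 25/2 10 35/2 3 5 W
1 200/17 8 200/17 236/17 2 5 S
2 100 20 100 70 2 4 E
3 8 200/29 8 316/29 3 4 S
4 25 10 25 45/2 3 3 E
final 4 3 S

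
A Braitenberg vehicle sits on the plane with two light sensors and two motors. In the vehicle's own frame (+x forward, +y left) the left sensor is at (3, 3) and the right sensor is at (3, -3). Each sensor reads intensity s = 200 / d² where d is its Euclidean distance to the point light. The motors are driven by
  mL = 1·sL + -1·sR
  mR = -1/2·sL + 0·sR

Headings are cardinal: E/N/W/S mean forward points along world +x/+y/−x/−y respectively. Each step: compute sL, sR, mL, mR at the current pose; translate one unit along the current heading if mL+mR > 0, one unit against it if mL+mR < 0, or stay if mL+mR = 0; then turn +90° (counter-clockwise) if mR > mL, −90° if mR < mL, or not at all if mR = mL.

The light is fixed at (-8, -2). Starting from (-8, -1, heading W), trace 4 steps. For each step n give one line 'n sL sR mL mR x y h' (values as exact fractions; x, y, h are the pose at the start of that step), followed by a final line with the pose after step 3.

n=0: pose=(-8,-1,W); sL=200/13, sR=8; mL=96/13, mR=-100/13; mL+mR=-4/13 → advance -1; mR−mL=-196/13 → turn -1·90°
n=1: pose=(-7,-1,N); sL=10, sR=25/4; mL=15/4, mR=-5; mL+mR=-5/4 → advance -1; mR−mL=-35/4 → turn -1·90°
n=2: pose=(-7,-2,E); sL=8, sR=8; mL=0, mR=-4; mL+mR=-4 → advance -1; mR−mL=-4 → turn -1·90°
n=3: pose=(-8,-2,S); sL=100/9, sR=100/9; mL=0, mR=-50/9; mL+mR=-50/9 → advance -1; mR−mL=-50/9 → turn -1·90°

0 200/13 8 96/13 -100/13 -8 -1 W
1 10 25/4 15/4 -5 -7 -1 N
2 8 8 0 -4 -7 -2 E
3 100/9 100/9 0 -50/9 -8 -2 S
final -8 -1 W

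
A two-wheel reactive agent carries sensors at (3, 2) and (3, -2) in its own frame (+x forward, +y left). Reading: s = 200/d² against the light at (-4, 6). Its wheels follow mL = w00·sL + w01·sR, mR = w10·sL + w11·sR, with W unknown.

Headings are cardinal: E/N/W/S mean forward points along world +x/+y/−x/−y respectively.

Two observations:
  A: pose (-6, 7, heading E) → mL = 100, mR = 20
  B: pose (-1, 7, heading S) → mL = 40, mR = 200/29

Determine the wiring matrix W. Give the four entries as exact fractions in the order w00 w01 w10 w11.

obs A: pose=(-6,7,E) → sL=20, sR=100, mL=100, mR=20
obs B: pose=(-1,7,S) → sL=200/29, sR=40, mL=40, mR=200/29
sensor matrix S = [[20, 100], [200/29, 40]]; det S = 3200/29
solve [mL_A; mL_B] = S·[w00; w01] and [mR_A; mR_B] = S·[w10; w11]:
  w00 = 0, w01 = 1, w10 = 1, w11 = 0

0 1 1 0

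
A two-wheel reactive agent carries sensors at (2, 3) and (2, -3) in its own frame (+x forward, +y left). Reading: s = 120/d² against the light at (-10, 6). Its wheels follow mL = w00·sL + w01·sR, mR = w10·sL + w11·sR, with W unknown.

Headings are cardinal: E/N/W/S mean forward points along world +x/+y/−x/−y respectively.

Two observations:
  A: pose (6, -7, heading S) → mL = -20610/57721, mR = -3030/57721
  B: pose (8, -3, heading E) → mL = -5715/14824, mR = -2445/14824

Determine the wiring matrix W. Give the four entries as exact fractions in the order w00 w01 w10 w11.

-1 -1/2 -1 1/2

obs A: pose=(6,-7,S) → sL=60/293, sR=60/197, mL=-20610/57721, mR=-3030/57721
obs B: pose=(8,-3,E) → sL=30/109, sR=15/68, mL=-5715/14824, mR=-2445/14824
sensor matrix S = [[60/293, 60/197], [30/109, 15/68]]; det S = -4134375/106957013
solve [mL_A; mL_B] = S·[w00; w01] and [mR_A; mR_B] = S·[w10; w11]:
  w00 = -1, w01 = -1/2, w10 = -1, w11 = 1/2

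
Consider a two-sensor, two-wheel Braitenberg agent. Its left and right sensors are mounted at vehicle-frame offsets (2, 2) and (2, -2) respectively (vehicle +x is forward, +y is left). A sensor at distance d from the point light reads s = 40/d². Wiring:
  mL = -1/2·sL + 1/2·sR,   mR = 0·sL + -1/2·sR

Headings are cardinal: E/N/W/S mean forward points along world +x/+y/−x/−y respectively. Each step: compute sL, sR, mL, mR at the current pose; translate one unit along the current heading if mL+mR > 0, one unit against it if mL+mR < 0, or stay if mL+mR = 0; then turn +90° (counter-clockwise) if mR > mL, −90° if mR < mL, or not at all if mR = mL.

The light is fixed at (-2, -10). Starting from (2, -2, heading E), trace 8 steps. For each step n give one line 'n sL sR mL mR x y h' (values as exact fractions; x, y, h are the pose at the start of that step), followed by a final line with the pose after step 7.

n=0: pose=(2,-2,E); sL=5/17, sR=5/9; mL=20/153, mR=-5/18; mL+mR=-5/34 → advance -1; mR−mL=-125/306 → turn -1·90°
n=1: pose=(1,-2,S); sL=40/61, sR=40/37; mL=480/2257, mR=-20/37; mL+mR=-20/61 → advance -1; mR−mL=-1700/2257 → turn -1·90°
n=2: pose=(1,-1,W); sL=4/5, sR=20/61; mL=-72/305, mR=-10/61; mL+mR=-2/5 → advance -1; mR−mL=22/305 → turn +1·90°
n=3: pose=(2,-1,S); sL=8/17, sR=40/53; mL=128/901, mR=-20/53; mL+mR=-4/17 → advance -1; mR−mL=-468/901 → turn -1·90°
n=4: pose=(2,0,W); sL=10/17, sR=10/37; mL=-100/629, mR=-5/37; mL+mR=-5/17 → advance -1; mR−mL=15/629 → turn +1·90°
n=5: pose=(3,0,S); sL=40/113, sR=40/73; mL=800/8249, mR=-20/73; mL+mR=-20/113 → advance -1; mR−mL=-3060/8249 → turn -1·90°
n=6: pose=(3,1,W); sL=4/9, sR=20/89; mL=-88/801, mR=-10/89; mL+mR=-2/9 → advance -1; mR−mL=-2/801 → turn -1·90°
n=7: pose=(4,1,N); sL=8/37, sR=40/233; mL=-192/8621, mR=-20/233; mL+mR=-4/37 → advance -1; mR−mL=-548/8621 → turn -1·90°

0 5/17 5/9 20/153 -5/18 2 -2 E
1 40/61 40/37 480/2257 -20/37 1 -2 S
2 4/5 20/61 -72/305 -10/61 1 -1 W
3 8/17 40/53 128/901 -20/53 2 -1 S
4 10/17 10/37 -100/629 -5/37 2 0 W
5 40/113 40/73 800/8249 -20/73 3 0 S
6 4/9 20/89 -88/801 -10/89 3 1 W
7 8/37 40/233 -192/8621 -20/233 4 1 N
final 4 0 E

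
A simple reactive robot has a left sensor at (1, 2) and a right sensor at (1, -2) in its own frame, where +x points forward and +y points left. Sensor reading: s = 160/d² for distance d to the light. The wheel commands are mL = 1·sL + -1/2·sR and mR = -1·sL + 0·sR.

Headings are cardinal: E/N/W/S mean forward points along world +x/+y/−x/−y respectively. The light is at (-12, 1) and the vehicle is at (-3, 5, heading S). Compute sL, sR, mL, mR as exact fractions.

16/13 80/29 -56/377 -16/13

left sensor world pos  = (-1, 4); dL² = 130
right sensor world pos = (-5, 4); dR² = 58
sL = 160/130 = 16/13
sR = 160/58 = 80/29
mL = 1·sL + -1/2·sR = -56/377
mR = -1·sL + 0·sR = -16/13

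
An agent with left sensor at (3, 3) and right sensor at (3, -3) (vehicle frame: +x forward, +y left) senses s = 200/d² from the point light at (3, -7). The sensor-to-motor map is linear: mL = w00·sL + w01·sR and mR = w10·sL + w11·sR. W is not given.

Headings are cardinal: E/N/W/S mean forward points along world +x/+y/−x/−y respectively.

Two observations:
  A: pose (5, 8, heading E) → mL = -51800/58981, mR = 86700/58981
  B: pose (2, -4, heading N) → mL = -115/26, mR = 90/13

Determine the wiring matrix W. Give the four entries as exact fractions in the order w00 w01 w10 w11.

-1/2 -1/2 1/2 1

obs A: pose=(5,8,E) → sL=200/349, sR=200/169, mL=-51800/58981, mR=86700/58981
obs B: pose=(2,-4,N) → sL=50/13, sR=5, mL=-115/26, mR=90/13
sensor matrix S = [[200/349, 200/169], [50/13, 5]]; det S = -1293000/766753
solve [mL_A; mL_B] = S·[w00; w01] and [mR_A; mR_B] = S·[w10; w11]:
  w00 = -1/2, w01 = -1/2, w10 = 1/2, w11 = 1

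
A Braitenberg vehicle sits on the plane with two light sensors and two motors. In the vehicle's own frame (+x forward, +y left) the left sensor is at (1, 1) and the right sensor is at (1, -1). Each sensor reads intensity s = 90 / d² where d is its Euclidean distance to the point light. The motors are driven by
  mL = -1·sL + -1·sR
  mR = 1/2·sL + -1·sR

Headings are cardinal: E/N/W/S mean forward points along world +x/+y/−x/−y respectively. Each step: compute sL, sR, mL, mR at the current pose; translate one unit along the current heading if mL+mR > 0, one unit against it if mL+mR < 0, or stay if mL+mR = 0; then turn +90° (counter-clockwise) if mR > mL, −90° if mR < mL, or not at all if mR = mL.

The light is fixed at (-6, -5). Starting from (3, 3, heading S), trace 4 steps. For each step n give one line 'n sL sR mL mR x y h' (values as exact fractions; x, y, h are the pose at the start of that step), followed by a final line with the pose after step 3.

n=0: pose=(3,3,S); sL=90/149, sR=90/113; mL=-23580/16837, mR=-8325/16837; mL+mR=-31905/16837 → advance -1; mR−mL=135/149 → turn +1·90°
n=1: pose=(3,4,E); sL=9/20, sR=45/82; mL=-819/820, mR=-531/1640; mL+mR=-2169/1640 → advance -1; mR−mL=27/40 → turn +1·90°
n=2: pose=(2,4,N); sL=90/149, sR=90/181; mL=-29700/26969, mR=-5265/26969; mL+mR=-34965/26969 → advance -1; mR−mL=135/149 → turn +1·90°
n=3: pose=(2,3,W); sL=45/49, sR=9/13; mL=-1026/637, mR=-297/1274; mL+mR=-2349/1274 → advance -1; mR−mL=135/98 → turn +1·90°

0 90/149 90/113 -23580/16837 -8325/16837 3 3 S
1 9/20 45/82 -819/820 -531/1640 3 4 E
2 90/149 90/181 -29700/26969 -5265/26969 2 4 N
3 45/49 9/13 -1026/637 -297/1274 2 3 W
final 3 3 S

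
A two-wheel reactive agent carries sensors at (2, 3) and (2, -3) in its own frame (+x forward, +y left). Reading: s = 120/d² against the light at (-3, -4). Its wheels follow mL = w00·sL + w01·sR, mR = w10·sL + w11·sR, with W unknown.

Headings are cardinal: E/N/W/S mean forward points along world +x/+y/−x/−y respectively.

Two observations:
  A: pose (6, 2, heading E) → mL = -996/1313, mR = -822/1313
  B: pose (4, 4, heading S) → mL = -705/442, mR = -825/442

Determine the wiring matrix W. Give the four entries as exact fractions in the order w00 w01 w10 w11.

obs A: pose=(6,2,E) → sL=60/101, sR=12/13, mL=-996/1313, mR=-822/1313
obs B: pose=(4,4,S) → sL=15/17, sR=30/13, mL=-705/442, mR=-825/442
sensor matrix S = [[60/101, 12/13], [15/17, 30/13]]; det S = 12420/22321
solve [mL_A; mL_B] = S·[w00; w01] and [mR_A; mR_B] = S·[w10; w11]:
  w00 = -1/2, w01 = -1/2, w10 = 1/2, w11 = -1

-1/2 -1/2 1/2 -1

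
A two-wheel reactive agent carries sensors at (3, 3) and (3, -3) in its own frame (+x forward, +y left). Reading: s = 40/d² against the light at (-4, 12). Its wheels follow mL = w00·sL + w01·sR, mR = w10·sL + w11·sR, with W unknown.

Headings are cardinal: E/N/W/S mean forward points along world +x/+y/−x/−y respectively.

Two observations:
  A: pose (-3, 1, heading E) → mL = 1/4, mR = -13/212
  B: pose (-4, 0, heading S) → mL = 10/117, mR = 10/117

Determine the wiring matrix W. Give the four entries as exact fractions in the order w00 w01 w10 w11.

obs A: pose=(-3,1,E) → sL=1/2, sR=10/53, mL=1/4, mR=-13/212
obs B: pose=(-4,0,S) → sL=20/117, sR=20/117, mL=10/117, mR=10/117
sensor matrix S = [[1/2, 10/53], [20/117, 20/117]]; det S = 110/2067
solve [mL_A; mL_B] = S·[w00; w01] and [mR_A; mR_B] = S·[w10; w11]:
  w00 = 1/2, w01 = 0, w10 = -1/2, w11 = 1

1/2 0 -1/2 1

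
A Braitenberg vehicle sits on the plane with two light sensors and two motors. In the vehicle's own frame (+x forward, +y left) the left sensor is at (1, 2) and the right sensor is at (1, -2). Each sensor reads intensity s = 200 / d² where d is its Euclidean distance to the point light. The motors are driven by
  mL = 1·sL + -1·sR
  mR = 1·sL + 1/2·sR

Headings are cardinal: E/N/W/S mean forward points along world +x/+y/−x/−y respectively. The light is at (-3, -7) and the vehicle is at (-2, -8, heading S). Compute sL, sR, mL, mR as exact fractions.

left sensor world pos  = (0, -9); dL² = 13
right sensor world pos = (-4, -9); dR² = 5
sL = 200/13 = 200/13
sR = 200/5 = 40
mL = 1·sL + -1·sR = -320/13
mR = 1·sL + 1/2·sR = 460/13

200/13 40 -320/13 460/13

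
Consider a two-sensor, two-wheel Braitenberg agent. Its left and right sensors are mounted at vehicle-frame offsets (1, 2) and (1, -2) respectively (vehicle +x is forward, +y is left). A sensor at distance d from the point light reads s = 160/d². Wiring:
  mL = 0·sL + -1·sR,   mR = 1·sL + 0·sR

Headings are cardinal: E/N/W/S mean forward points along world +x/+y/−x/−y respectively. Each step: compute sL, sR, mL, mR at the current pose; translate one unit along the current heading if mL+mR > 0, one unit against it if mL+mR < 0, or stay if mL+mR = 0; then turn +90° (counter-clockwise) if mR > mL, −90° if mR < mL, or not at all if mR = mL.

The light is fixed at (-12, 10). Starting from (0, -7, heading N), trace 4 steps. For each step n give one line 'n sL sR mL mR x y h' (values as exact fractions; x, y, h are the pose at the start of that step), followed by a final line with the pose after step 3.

n=0: pose=(0,-7,N); sL=40/89, sR=40/113; mL=-40/113, mR=40/89; mL+mR=960/10057 → advance +1; mR−mL=8080/10057 → turn +1·90°
n=1: pose=(0,-6,W); sL=32/89, sR=160/317; mL=-160/317, mR=32/89; mL+mR=-4096/28213 → advance -1; mR−mL=24384/28213 → turn +1·90°
n=2: pose=(1,-6,S); sL=80/257, sR=16/41; mL=-16/41, mR=80/257; mL+mR=-832/10537 → advance -1; mR−mL=7392/10537 → turn +1·90°
n=3: pose=(1,-5,E); sL=32/73, sR=32/97; mL=-32/97, mR=32/73; mL+mR=768/7081 → advance +1; mR−mL=5440/7081 → turn +1·90°

0 40/89 40/113 -40/113 40/89 0 -7 N
1 32/89 160/317 -160/317 32/89 0 -6 W
2 80/257 16/41 -16/41 80/257 1 -6 S
3 32/73 32/97 -32/97 32/73 1 -5 E
final 2 -5 N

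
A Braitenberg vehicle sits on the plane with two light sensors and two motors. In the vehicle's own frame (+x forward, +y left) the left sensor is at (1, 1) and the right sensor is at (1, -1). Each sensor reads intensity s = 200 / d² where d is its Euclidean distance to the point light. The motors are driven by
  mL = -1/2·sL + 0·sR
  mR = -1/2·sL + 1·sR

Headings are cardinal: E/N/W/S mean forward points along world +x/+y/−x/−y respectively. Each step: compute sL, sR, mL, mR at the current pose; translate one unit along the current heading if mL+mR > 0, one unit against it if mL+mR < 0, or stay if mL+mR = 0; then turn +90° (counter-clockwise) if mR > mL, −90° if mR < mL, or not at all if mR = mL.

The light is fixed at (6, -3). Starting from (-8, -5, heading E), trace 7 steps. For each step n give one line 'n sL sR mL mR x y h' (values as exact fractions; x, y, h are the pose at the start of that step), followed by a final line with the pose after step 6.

0 20/17 100/89 -10/17 810/1513 -8 -5 E
1 200/257 200/197 -100/257 31700/50629 -9 -5 N
2 10/13 25/32 -5/13 165/416 -9 -4 W
3 200/229 200/293 -100/229 16500/67097 -10 -4 S
4 100/113 100/113 -50/113 50/113 -10 -3 E
5 20/29 100/113 -10/29 1770/3277 -10 -3 N
6 200/289 200/293 -100/289 28500/84677 -10 -2 W
final -9 -2 S

n=0: pose=(-8,-5,E); sL=20/17, sR=100/89; mL=-10/17, mR=810/1513; mL+mR=-80/1513 → advance -1; mR−mL=100/89 → turn +1·90°
n=1: pose=(-9,-5,N); sL=200/257, sR=200/197; mL=-100/257, mR=31700/50629; mL+mR=12000/50629 → advance +1; mR−mL=200/197 → turn +1·90°
n=2: pose=(-9,-4,W); sL=10/13, sR=25/32; mL=-5/13, mR=165/416; mL+mR=5/416 → advance +1; mR−mL=25/32 → turn +1·90°
n=3: pose=(-10,-4,S); sL=200/229, sR=200/293; mL=-100/229, mR=16500/67097; mL+mR=-12800/67097 → advance -1; mR−mL=200/293 → turn +1·90°
n=4: pose=(-10,-3,E); sL=100/113, sR=100/113; mL=-50/113, mR=50/113; mL+mR=0 → advance +0; mR−mL=100/113 → turn +1·90°
n=5: pose=(-10,-3,N); sL=20/29, sR=100/113; mL=-10/29, mR=1770/3277; mL+mR=640/3277 → advance +1; mR−mL=100/113 → turn +1·90°
n=6: pose=(-10,-2,W); sL=200/289, sR=200/293; mL=-100/289, mR=28500/84677; mL+mR=-800/84677 → advance -1; mR−mL=200/293 → turn +1·90°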